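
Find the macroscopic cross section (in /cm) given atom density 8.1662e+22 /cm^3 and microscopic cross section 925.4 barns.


Sigma = N * sigma_barns * 1e-24
Sigma = 8.1662e+22 * 925.4 * 1e-24
Sigma = 75.570 /cm

75.570


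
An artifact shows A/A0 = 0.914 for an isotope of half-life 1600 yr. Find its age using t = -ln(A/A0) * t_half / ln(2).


lambda = ln(2) / t_half = ln(2) / 1600 = 4.332170e-04 /yr
t = -ln(A/A0) / lambda
t = -ln(0.914) / 4.332170e-04
t = 207.57 yr

207.57


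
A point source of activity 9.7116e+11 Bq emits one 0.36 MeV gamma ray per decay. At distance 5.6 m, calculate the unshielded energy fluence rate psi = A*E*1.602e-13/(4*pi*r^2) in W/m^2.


psi = A * E * 1.602e-13 / (4*pi*r^2)
psi = 9.7116e+11 * 0.36 * 1.602e-13 / (4*pi*5.6^2)
psi = 1.4212e-04 W/m^2

1.4212e-04


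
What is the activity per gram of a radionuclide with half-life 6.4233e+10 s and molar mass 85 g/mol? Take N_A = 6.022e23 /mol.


lambda = ln(2) / t_half = ln(2) / 6.4233e+10 = 1.079114e-11 /s
SA = lambda * N_A / M
SA = 1.079114e-11 * 6.022e23 / 85
SA = 7.6452e+10 Bq/g

7.6452e+10


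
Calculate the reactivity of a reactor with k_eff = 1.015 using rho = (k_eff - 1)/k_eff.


rho = (k_eff - 1) / k_eff
rho = (1.015 - 1) / 1.015
rho = 0.014778

0.014778


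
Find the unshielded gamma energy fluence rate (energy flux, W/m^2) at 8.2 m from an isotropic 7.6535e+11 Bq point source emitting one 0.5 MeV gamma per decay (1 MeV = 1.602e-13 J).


psi = A * E * 1.602e-13 / (4*pi*r^2)
psi = 7.6535e+11 * 0.5 * 1.602e-13 / (4*pi*8.2^2)
psi = 7.2553e-05 W/m^2

7.2553e-05


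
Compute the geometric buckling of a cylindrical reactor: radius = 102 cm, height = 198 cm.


B^2 = (2.405/R)^2 + (pi/H)^2
B^2 = (2.405/102)^2 + (pi/198)^2
B^2 = 8.0769e-04 /cm^2

8.0769e-04


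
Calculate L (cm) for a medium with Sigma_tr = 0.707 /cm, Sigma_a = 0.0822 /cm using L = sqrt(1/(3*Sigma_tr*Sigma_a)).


D = 1 / (3 * Sigma_tr) = 1 / (3 * 0.707) = 0.4714757 cm
L = sqrt(D / Sigma_a)
L = sqrt(0.4714757 / 0.0822)
L = 2.3949 cm

2.3949


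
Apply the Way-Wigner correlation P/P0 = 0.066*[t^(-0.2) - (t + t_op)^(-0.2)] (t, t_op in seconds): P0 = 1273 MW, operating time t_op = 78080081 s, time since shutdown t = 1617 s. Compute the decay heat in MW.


P/P0 = 0.066 * [t^(-0.2) - (t + t_op)^(-0.2)]
P/P0 = 0.066 * [1617^(-0.2) - (1617 + 78080081)^(-0.2)]
P/P0 = 0.066 * [0.2281697 - 0.02639308] = 0.01331726
P = 1273 * 0.01331726 = 16.953 MW

16.953


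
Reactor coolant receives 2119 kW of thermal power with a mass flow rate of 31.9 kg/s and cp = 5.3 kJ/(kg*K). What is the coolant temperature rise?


dT = Q / (m_dot * cp)
dT = 2119 / (31.9 * 5.3)
dT = 12.533 C

12.533


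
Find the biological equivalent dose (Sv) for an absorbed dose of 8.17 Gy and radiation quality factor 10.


H = D * Q
H = 8.17 * 10
H = 81.700 Sv

81.700


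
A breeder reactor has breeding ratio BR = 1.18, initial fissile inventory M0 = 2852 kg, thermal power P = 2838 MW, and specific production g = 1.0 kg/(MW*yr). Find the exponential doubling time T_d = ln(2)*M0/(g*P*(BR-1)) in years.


Breeding gain G = BR - 1 = 1.18 - 1 = 0.18
Fissile production rate = g * P * G = 1.0 * 2838 * 0.18 = 510.84 kg/yr
T_d = ln(2) * M0 / (g * P * G)
T_d = ln(2) * 2852 / 510.84 = 3.8698 yr

3.8698


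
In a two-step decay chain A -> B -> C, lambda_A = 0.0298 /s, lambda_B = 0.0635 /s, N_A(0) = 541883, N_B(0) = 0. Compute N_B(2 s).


N_B(t) = lambda_A * N_A0 / (lambda_B - lambda_A) * [exp(-lambda_A*t) - exp(-lambda_B*t)]
exp(-0.0298*2) = 0.9421413; exp(-0.0635*2) = 0.8807337
N_B = 0.0298 * 541883 / (0.0635 - 0.0298) * (0.9421413 - 0.8807337)
N_B = 29425

29425


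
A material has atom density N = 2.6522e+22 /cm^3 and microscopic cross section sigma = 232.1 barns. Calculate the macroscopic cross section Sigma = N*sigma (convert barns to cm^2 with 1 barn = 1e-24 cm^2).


Sigma = N * sigma_barns * 1e-24
Sigma = 2.6522e+22 * 232.1 * 1e-24
Sigma = 6.1558 /cm

6.1558


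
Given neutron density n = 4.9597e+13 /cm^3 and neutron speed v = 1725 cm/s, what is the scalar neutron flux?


phi = n * v
phi = 4.9597e+13 * 1725
phi = 8.5555e+16 /cm^2/s

8.5555e+16


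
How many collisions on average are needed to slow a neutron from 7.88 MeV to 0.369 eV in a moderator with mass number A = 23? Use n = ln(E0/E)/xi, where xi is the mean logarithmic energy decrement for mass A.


xi = 1 + (A-1)^2/(2A)*ln((A-1)/(A+1)) = 0.08448899 (for A = 23)
n = ln(E0/E) / xi
n = ln(7.88e6 / 0.369) / 0.08448899
n = ln(2.135501e+07) / 0.08448899 = 199.75

199.75


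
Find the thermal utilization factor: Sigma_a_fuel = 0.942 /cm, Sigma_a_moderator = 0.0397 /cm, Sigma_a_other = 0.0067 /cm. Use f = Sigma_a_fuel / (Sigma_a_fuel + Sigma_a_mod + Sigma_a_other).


f = Sigma_a_fuel / (Sigma_a_fuel + Sigma_a_mod + Sigma_a_other)
f = 0.942 / (0.942 + 0.0397 + 0.0067)
f = 0.95306

0.95306


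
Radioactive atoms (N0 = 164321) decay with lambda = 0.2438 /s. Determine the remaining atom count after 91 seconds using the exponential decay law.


N = N0 * exp(-lambda * t)
N = 164321 * exp(-0.2438 * 91)
N = 3.8065e-05

3.8065e-05


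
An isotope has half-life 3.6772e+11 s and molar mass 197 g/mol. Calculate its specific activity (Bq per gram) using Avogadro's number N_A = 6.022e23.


lambda = ln(2) / t_half = ln(2) / 3.6772e+11 = 1.884986e-12 /s
SA = lambda * N_A / M
SA = 1.884986e-12 * 6.022e23 / 197
SA = 5.7621e+09 Bq/g

5.7621e+09


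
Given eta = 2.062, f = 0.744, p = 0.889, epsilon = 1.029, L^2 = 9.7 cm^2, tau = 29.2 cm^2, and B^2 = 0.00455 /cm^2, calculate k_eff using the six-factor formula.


k_inf = eta*f*p*eps = 2.062*0.744*0.889*1.029 = 1.403391
P_TNL = 1/(1 + L^2*B^2) = 1/(1 + 9.7*0.00455) = 0.9577306
P_FNL = exp(-B^2*tau) = exp(-0.00455*29.2) = 0.8755877
k_eff = k_inf * P_TNL * P_FNL = 1.403391 * 0.9577306 * 0.8755877
k_eff = 1.1769

1.1769


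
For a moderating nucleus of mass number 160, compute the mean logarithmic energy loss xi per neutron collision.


xi = 1 + (A-1)^2/(2A) * ln((A-1)/(A+1))
xi = 1 + (160-1)^2/(2*160) * ln((160-1)/(160 +1))
xi = 0.012448

0.012448


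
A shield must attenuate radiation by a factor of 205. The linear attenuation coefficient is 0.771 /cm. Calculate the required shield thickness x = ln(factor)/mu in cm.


x = ln(factor) / mu
x = ln(205) / 0.771
x = 6.9040 cm

6.9040


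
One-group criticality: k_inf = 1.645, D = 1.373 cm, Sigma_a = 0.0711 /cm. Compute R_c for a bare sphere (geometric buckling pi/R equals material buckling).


L^2 = D / Sigma_a = 1.373 / 0.0711 = 19.31083 cm^2
B_m^2 = (k_inf - 1) / L^2 = (1.645 - 1) / 19.31083 = 0.03340095 /cm^2
For a bare sphere: B_g = pi/R, so R_c = pi / sqrt(B_m^2)
R_c = pi / sqrt(0.03340095) = 17.190 cm

17.190


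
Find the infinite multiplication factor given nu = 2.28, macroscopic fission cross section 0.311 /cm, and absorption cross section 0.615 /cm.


k_inf = nu * Sigma_f / Sigma_a
k_inf = 2.28 * 0.311 / 0.615
k_inf = 1.1530

1.1530


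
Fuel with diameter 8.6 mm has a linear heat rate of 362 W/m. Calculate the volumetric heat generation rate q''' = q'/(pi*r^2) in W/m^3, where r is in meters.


r = D / 2 / 1000 = 8.6 / 2 / 1000 = 0.0043 m
q''' = q' / (pi * r^2)
q''' = 362 / (pi * 0.0043^2)
q''' = 6.2319e+06 W/m^3

6.2319e+06


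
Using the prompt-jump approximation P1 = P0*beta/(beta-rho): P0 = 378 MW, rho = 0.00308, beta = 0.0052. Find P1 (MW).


P1/P0 = beta / (beta - rho)
P1/P0 = 0.0052 / (0.0052 - 0.00308) = 2.452830
P1 = 378 * 2.452830 = 927.17 MW

927.17


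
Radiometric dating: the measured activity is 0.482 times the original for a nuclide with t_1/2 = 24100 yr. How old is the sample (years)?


lambda = ln(2) / t_half = ln(2) / 24100 = 2.876129e-05 /yr
t = -ln(A/A0) / lambda
t = -ln(0.482) / 2.876129e-05
t = 25375 yr

25375


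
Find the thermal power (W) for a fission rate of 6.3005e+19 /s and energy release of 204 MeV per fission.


P = fission_rate * E_MeV * 1.602e-13
P = 6.3005e+19 * 204 * 1.602e-13
P = 2.0591e+09 W

2.0591e+09


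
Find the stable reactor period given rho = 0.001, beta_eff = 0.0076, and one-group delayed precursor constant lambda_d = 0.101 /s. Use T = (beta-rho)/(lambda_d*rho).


T = (beta - rho) / (lambda_d * rho)
T = (0.0076 - 0.001) / (0.101 * 0.001)
T = 65.347 s

65.347


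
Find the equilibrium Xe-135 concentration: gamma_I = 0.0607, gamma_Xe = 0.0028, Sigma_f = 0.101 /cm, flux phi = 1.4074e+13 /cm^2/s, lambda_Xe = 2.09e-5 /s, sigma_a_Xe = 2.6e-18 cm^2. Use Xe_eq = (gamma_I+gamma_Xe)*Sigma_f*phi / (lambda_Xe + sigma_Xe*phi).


Xe_eq = (gamma_I + gamma_Xe) * Sigma_f * phi / (lambda_Xe + sigma_Xe * phi)
Numerator = (0.0607 + 0.0028) * 0.101 * 1.4074e+13 = 9.026360e+10
Denominator = 2.09e-5 + 2.6e-18 * 1.4074e+13 = 5.749240e-05
Xe_eq = 9.026360e+10 / 5.749240e-05 = 1.5700e+15 /cm^3

1.5700e+15


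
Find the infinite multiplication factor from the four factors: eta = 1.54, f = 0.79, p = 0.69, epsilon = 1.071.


k_inf = eta * f * p * epsilon
k_inf = 1.54 * 0.79 * 0.69 * 1.071
k_inf = 0.89906

0.89906


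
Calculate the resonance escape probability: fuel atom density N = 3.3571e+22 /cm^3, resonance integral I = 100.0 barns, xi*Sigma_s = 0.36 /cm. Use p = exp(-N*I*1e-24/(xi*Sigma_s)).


p = exp(-N * I * 1e-24 / (xi*Sigma_s))
p = exp(-3.3571e+22 * 100.0 * 1e-24 / 0.36)
p = 8.9142e-05

8.9142e-05


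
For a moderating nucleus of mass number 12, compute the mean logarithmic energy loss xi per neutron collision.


xi = 1 + (A-1)^2/(2A) * ln((A-1)/(A+1))
xi = 1 + (12-1)^2/(2*12) * ln((12-1)/(12 +1))
xi = 0.15777

0.15777


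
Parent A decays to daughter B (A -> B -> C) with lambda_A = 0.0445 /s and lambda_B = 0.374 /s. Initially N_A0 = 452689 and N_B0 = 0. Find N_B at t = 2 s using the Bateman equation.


N_B(t) = lambda_A * N_A0 / (lambda_B - lambda_A) * [exp(-lambda_A*t) - exp(-lambda_B*t)]
exp(-0.0445*2) = 0.9148456; exp(-0.374*2) = 0.4733122
N_B = 0.0445 * 452689 / (0.374 - 0.0445) * (0.9148456 - 0.4733122)
N_B = 26994

26994


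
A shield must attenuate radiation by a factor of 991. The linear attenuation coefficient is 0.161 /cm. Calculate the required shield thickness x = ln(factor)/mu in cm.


x = ln(factor) / mu
x = ln(991) / 0.161
x = 42.849 cm

42.849


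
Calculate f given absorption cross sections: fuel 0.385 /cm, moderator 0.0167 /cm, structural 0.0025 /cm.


f = Sigma_a_fuel / (Sigma_a_fuel + Sigma_a_mod + Sigma_a_other)
f = 0.385 / (0.385 + 0.0167 + 0.0025)
f = 0.95250

0.95250


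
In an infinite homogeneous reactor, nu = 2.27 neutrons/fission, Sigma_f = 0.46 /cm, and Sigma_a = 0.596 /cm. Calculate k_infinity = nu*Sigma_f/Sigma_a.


k_inf = nu * Sigma_f / Sigma_a
k_inf = 2.27 * 0.46 / 0.596
k_inf = 1.7520

1.7520


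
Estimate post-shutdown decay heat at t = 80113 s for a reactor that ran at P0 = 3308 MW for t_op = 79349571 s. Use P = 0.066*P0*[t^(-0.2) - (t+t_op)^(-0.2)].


P/P0 = 0.066 * [t^(-0.2) - (t + t_op)^(-0.2)]
P/P0 = 0.066 * [80113^(-0.2) - (80113 + 79349571)^(-0.2)]
P/P0 = 0.066 * [0.1045344 - 0.02630289] = 0.005163280
P = 3308 * 0.005163280 = 17.080 MW

17.080


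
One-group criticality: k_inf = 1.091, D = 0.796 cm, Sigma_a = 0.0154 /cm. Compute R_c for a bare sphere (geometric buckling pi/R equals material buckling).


L^2 = D / Sigma_a = 0.796 / 0.0154 = 51.68831 cm^2
B_m^2 = (k_inf - 1) / L^2 = (1.091 - 1) / 51.68831 = 0.001760553 /cm^2
For a bare sphere: B_g = pi/R, so R_c = pi / sqrt(B_m^2)
R_c = pi / sqrt(0.001760553) = 74.873 cm

74.873


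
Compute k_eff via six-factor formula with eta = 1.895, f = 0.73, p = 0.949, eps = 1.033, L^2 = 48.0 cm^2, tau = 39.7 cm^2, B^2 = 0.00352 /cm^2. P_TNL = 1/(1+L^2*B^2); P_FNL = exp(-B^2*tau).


k_inf = eta*f*p*eps = 1.895*0.73*0.949*1.033 = 1.356122
P_TNL = 1/(1 + L^2*B^2) = 1/(1 + 48.0*0.00352) = 0.8554613
P_FNL = exp(-B^2*tau) = exp(-0.00352*39.7) = 0.8695808
k_eff = k_inf * P_TNL * P_FNL = 1.356122 * 0.8554613 * 0.8695808
k_eff = 1.0088

1.0088


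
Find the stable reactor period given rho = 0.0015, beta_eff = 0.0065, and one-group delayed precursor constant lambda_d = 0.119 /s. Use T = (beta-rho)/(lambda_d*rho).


T = (beta - rho) / (lambda_d * rho)
T = (0.0065 - 0.0015) / (0.119 * 0.0015)
T = 28.011 s

28.011


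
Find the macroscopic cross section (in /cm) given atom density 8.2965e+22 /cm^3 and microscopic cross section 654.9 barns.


Sigma = N * sigma_barns * 1e-24
Sigma = 8.2965e+22 * 654.9 * 1e-24
Sigma = 54.334 /cm

54.334


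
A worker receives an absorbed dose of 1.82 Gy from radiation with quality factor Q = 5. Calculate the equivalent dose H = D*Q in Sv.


H = D * Q
H = 1.82 * 5
H = 9.1000 Sv

9.1000


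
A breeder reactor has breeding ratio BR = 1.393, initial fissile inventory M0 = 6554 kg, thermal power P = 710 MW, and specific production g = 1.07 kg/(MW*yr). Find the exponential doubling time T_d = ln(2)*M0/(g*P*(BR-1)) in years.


Breeding gain G = BR - 1 = 1.393 - 1 = 0.393
Fissile production rate = g * P * G = 1.07 * 710 * 0.393 = 298.5621 kg/yr
T_d = ln(2) * M0 / (g * P * G)
T_d = ln(2) * 6554 / 298.5621 = 15.216 yr

15.216


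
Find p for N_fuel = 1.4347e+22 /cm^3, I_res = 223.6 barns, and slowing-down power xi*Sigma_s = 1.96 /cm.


p = exp(-N * I * 1e-24 / (xi*Sigma_s))
p = exp(-1.4347e+22 * 223.6 * 1e-24 / 1.96)
p = 0.19462

0.19462


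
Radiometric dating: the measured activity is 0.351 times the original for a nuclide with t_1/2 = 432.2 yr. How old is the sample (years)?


lambda = ln(2) / t_half = ln(2) / 432.2 = 0.001603765 /yr
t = -ln(A/A0) / lambda
t = -ln(0.351) / 0.001603765
t = 652.82 yr

652.82


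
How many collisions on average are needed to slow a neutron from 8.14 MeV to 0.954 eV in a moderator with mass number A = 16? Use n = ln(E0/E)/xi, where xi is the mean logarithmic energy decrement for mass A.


xi = 1 + (A-1)^2/(2A)*ln((A-1)/(A+1)) = 0.1199467 (for A = 16)
n = ln(E0/E) / xi
n = ln(8.14e6 / 0.954) / 0.1199467
n = ln(8.532495e+06) / 0.1199467 = 133.05

133.05


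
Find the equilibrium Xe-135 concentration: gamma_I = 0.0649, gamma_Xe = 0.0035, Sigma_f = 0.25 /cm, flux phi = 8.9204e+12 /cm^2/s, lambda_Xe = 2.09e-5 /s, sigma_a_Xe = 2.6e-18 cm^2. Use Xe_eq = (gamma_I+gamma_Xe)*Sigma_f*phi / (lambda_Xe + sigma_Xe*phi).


Xe_eq = (gamma_I + gamma_Xe) * Sigma_f * phi / (lambda_Xe + sigma_Xe * phi)
Numerator = (0.0649 + 0.0035) * 0.25 * 8.9204e+12 = 1.525388e+11
Denominator = 2.09e-5 + 2.6e-18 * 8.9204e+12 = 4.409304e-05
Xe_eq = 1.525388e+11 / 4.409304e-05 = 3.4595e+15 /cm^3

3.4595e+15


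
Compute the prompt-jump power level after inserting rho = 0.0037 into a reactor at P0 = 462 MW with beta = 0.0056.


P1/P0 = beta / (beta - rho)
P1/P0 = 0.0056 / (0.0056 - 0.0037) = 2.947368
P1 = 462 * 2.947368 = 1361.7 MW

1361.7


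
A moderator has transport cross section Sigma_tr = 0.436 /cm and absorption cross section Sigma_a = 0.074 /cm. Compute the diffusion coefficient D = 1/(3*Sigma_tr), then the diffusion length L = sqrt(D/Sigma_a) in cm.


D = 1 / (3 * Sigma_tr) = 1 / (3 * 0.436) = 0.7645260 cm
L = sqrt(D / Sigma_a)
L = sqrt(0.7645260 / 0.074)
L = 3.2143 cm

3.2143


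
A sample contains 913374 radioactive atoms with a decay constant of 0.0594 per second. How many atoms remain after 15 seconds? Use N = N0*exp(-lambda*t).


N = N0 * exp(-lambda * t)
N = 913374 * exp(-0.0594 * 15)
N = 374707

374707


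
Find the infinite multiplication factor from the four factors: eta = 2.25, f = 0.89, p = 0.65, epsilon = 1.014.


k_inf = eta * f * p * epsilon
k_inf = 2.25 * 0.89 * 0.65 * 1.014
k_inf = 1.3198

1.3198


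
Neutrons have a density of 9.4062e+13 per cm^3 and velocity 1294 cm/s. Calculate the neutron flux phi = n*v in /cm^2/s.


phi = n * v
phi = 9.4062e+13 * 1294
phi = 1.2172e+17 /cm^2/s

1.2172e+17


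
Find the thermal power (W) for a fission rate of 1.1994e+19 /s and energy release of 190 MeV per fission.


P = fission_rate * E_MeV * 1.602e-13
P = 1.1994e+19 * 190 * 1.602e-13
P = 3.6507e+08 W

3.6507e+08


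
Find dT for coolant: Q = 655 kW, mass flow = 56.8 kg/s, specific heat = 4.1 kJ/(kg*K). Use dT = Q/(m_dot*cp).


dT = Q / (m_dot * cp)
dT = 655 / (56.8 * 4.1)
dT = 2.8126 C

2.8126


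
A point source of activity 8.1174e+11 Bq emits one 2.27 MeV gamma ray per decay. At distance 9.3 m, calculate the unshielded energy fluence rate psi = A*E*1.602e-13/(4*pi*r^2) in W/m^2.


psi = A * E * 1.602e-13 / (4*pi*r^2)
psi = 8.1174e+11 * 2.27 * 1.602e-13 / (4*pi*9.3^2)
psi = 2.7160e-04 W/m^2

2.7160e-04


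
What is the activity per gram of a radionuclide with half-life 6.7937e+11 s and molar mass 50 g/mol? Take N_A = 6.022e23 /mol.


lambda = ln(2) / t_half = ln(2) / 6.7937e+11 = 1.020279e-12 /s
SA = lambda * N_A / M
SA = 1.020279e-12 * 6.022e23 / 50
SA = 1.2288e+10 Bq/g

1.2288e+10


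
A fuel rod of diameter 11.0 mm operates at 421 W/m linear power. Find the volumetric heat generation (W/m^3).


r = D / 2 / 1000 = 11.0 / 2 / 1000 = 0.0055 m
q''' = q' / (pi * r^2)
q''' = 421 / (pi * 0.0055^2)
q''' = 4.4300e+06 W/m^3

4.4300e+06


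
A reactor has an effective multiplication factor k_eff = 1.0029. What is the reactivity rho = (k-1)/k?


rho = (k_eff - 1) / k_eff
rho = (1.0029 - 1) / 1.0029
rho = 0.0028916

0.0028916


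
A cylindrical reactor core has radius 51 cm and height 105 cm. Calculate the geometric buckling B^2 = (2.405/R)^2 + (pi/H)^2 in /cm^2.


B^2 = (2.405/R)^2 + (pi/H)^2
B^2 = (2.405/51)^2 + (pi/105)^2
B^2 = 0.0031190 /cm^2

0.0031190


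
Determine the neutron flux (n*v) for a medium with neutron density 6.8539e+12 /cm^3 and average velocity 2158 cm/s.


phi = n * v
phi = 6.8539e+12 * 2158
phi = 1.4791e+16 /cm^2/s

1.4791e+16


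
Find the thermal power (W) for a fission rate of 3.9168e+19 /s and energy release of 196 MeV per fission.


P = fission_rate * E_MeV * 1.602e-13
P = 3.9168e+19 * 196 * 1.602e-13
P = 1.2298e+09 W

1.2298e+09


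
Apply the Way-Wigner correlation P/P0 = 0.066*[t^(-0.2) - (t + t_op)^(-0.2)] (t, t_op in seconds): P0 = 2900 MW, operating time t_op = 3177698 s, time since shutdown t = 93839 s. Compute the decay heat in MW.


P/P0 = 0.066 * [t^(-0.2) - (t + t_op)^(-0.2)]
P/P0 = 0.066 * [93839^(-0.2) - (93839 + 3177698)^(-0.2)]
P/P0 = 0.066 * [0.1012799 - 0.04977940] = 0.003399033
P = 2900 * 0.003399033 = 9.8572 MW

9.8572


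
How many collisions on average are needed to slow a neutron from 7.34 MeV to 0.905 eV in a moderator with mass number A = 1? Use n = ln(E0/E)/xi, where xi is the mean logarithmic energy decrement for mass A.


xi = 1 + (A-1)^2/(2A)*ln((A-1)/(A+1)) = 1 (for A = 1)
n = ln(E0/E) / xi
n = ln(7.34e6 / 0.905) / 1
n = ln(8.110497e+06) / 1 = 15.909

15.909


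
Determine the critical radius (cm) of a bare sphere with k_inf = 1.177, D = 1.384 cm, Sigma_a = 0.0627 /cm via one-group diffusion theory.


L^2 = D / Sigma_a = 1.384 / 0.0627 = 22.07337 cm^2
B_m^2 = (k_inf - 1) / L^2 = (1.177 - 1) / 22.07337 = 0.008018712 /cm^2
For a bare sphere: B_g = pi/R, so R_c = pi / sqrt(B_m^2)
R_c = pi / sqrt(0.008018712) = 35.083 cm

35.083


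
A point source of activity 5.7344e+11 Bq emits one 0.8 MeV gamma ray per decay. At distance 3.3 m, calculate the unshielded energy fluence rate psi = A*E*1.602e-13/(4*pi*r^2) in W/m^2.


psi = A * E * 1.602e-13 / (4*pi*r^2)
psi = 5.7344e+11 * 0.8 * 1.602e-13 / (4*pi*3.3^2)
psi = 5.3704e-04 W/m^2

5.3704e-04


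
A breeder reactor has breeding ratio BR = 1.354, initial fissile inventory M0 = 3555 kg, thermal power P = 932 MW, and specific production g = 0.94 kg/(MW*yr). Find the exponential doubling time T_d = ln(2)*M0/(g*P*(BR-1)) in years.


Breeding gain G = BR - 1 = 1.354 - 1 = 0.354
Fissile production rate = g * P * G = 0.94 * 932 * 0.354 = 310.13232 kg/yr
T_d = ln(2) * M0 / (g * P * G)
T_d = ln(2) * 3555 / 310.13232 = 7.9454 yr

7.9454


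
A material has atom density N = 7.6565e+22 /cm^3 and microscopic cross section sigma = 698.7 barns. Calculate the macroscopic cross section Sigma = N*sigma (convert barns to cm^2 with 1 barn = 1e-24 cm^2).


Sigma = N * sigma_barns * 1e-24
Sigma = 7.6565e+22 * 698.7 * 1e-24
Sigma = 53.496 /cm

53.496


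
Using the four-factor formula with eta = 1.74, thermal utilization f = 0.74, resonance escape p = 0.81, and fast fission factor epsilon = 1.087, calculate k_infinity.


k_inf = eta * f * p * epsilon
k_inf = 1.74 * 0.74 * 0.81 * 1.087
k_inf = 1.1337

1.1337


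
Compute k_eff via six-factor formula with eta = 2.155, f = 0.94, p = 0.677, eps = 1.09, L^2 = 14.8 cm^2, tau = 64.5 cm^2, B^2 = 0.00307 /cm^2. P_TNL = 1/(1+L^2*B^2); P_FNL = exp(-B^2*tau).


k_inf = eta*f*p*eps = 2.155*0.94*0.677*1.09 = 1.494825
P_TNL = 1/(1 + L^2*B^2) = 1/(1 + 14.8*0.00307) = 0.9565387
P_FNL = exp(-B^2*tau) = exp(-0.00307*64.5) = 0.8203575
k_eff = k_inf * P_TNL * P_FNL = 1.494825 * 0.9565387 * 0.8203575
k_eff = 1.1730

1.1730


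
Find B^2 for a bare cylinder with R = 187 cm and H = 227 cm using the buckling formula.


B^2 = (2.405/R)^2 + (pi/H)^2
B^2 = (2.405/187)^2 + (pi/227)^2
B^2 = 3.5694e-04 /cm^2

3.5694e-04


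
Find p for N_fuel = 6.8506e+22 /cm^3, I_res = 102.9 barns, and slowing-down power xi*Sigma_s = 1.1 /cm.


p = exp(-N * I * 1e-24 / (xi*Sigma_s))
p = exp(-6.8506e+22 * 102.9 * 1e-24 / 1.1)
p = 0.0016476

0.0016476


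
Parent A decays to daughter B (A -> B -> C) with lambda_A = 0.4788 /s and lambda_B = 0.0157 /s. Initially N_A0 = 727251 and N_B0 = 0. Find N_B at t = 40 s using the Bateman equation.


N_B(t) = lambda_A * N_A0 / (lambda_B - lambda_A) * [exp(-lambda_A*t) - exp(-lambda_B*t)]
exp(-0.4788*40) = 4.812736e-09; exp(-0.0157*40) = 0.5336581
N_B = 0.4788 * 727251 / (0.0157 - 0.4788) * (4.812736e-09 - 0.5336581)
N_B = 401261

401261


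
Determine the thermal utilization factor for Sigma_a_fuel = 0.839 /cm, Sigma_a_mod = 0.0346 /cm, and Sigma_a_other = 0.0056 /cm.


f = Sigma_a_fuel / (Sigma_a_fuel + Sigma_a_mod + Sigma_a_other)
f = 0.839 / (0.839 + 0.0346 + 0.0056)
f = 0.95428

0.95428


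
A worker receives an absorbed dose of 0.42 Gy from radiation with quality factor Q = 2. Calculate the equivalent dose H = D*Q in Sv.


H = D * Q
H = 0.42 * 2
H = 0.84000 Sv

0.84000


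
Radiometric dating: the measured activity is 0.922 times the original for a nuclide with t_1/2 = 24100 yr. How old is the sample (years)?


lambda = ln(2) / t_half = ln(2) / 24100 = 2.876129e-05 /yr
t = -ln(A/A0) / lambda
t = -ln(0.922) / 2.876129e-05
t = 2823.6 yr

2823.6


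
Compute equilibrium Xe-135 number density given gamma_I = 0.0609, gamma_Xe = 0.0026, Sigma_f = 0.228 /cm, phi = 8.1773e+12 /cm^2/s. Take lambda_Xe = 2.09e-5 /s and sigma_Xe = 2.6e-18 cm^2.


Xe_eq = (gamma_I + gamma_Xe) * Sigma_f * phi / (lambda_Xe + sigma_Xe * phi)
Numerator = (0.0609 + 0.0026) * 0.228 * 8.1773e+12 = 1.183909e+11
Denominator = 2.09e-5 + 2.6e-18 * 8.1773e+12 = 4.216098e-05
Xe_eq = 1.183909e+11 / 4.216098e-05 = 2.8081e+15 /cm^3

2.8081e+15


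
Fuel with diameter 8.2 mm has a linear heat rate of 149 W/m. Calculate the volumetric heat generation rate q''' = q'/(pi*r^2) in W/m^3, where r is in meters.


r = D / 2 / 1000 = 8.2 / 2 / 1000 = 0.0041 m
q''' = q' / (pi * r^2)
q''' = 149 / (pi * 0.0041^2)
q''' = 2.8214e+06 W/m^3

2.8214e+06


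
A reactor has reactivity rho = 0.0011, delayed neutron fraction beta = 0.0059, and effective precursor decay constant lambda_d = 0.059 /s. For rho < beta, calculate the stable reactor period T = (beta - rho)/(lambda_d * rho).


T = (beta - rho) / (lambda_d * rho)
T = (0.0059 - 0.0011) / (0.059 * 0.0011)
T = 73.960 s

73.960


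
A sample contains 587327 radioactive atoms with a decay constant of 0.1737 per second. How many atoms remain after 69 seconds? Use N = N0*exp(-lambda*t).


N = N0 * exp(-lambda * t)
N = 587327 * exp(-0.1737 * 69)
N = 3.6621

3.6621


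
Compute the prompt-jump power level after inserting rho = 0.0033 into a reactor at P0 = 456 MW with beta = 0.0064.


P1/P0 = beta / (beta - rho)
P1/P0 = 0.0064 / (0.0064 - 0.0033) = 2.064516
P1 = 456 * 2.064516 = 941.42 MW

941.42


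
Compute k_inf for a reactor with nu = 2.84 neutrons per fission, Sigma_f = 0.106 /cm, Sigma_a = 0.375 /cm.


k_inf = nu * Sigma_f / Sigma_a
k_inf = 2.84 * 0.106 / 0.375
k_inf = 0.80277

0.80277


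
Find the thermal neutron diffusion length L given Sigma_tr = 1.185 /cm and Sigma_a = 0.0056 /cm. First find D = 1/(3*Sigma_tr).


D = 1 / (3 * Sigma_tr) = 1 / (3 * 1.185) = 0.2812940 cm
L = sqrt(D / Sigma_a)
L = sqrt(0.2812940 / 0.0056)
L = 7.0874 cm

7.0874


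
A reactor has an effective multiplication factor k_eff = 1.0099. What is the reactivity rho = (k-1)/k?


rho = (k_eff - 1) / k_eff
rho = (1.0099 - 1) / 1.0099
rho = 0.0098030

0.0098030


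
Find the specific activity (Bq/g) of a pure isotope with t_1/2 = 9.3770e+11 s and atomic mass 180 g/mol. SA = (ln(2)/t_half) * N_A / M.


lambda = ln(2) / t_half = ln(2) / 9.3770e+11 = 7.391993e-13 /s
SA = lambda * N_A / M
SA = 7.391993e-13 * 6.022e23 / 180
SA = 2.4730e+09 Bq/g

2.4730e+09


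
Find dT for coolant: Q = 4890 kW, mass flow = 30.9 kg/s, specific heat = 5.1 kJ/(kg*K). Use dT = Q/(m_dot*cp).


dT = Q / (m_dot * cp)
dT = 4890 / (30.9 * 5.1)
dT = 31.030 C

31.030


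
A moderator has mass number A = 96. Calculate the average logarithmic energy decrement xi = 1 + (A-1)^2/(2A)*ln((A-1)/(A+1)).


xi = 1 + (A-1)^2/(2A) * ln((A-1)/(A+1))
xi = 1 + (96-1)^2/(2*96) * ln((96-1)/(96 +1))
xi = 0.020689

0.020689


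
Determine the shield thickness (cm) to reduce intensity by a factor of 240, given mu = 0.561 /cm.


x = ln(factor) / mu
x = ln(240) / 0.561
x = 9.7694 cm

9.7694


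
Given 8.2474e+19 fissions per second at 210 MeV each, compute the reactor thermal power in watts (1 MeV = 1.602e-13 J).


P = fission_rate * E_MeV * 1.602e-13
P = 8.2474e+19 * 210 * 1.602e-13
P = 2.7746e+09 W

2.7746e+09


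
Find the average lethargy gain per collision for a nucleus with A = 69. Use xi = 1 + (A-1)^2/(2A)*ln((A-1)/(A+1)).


xi = 1 + (A-1)^2/(2A) * ln((A-1)/(A+1))
xi = 1 + (69-1)^2/(2*69) * ln((69-1)/(69 +1))
xi = 0.028707

0.028707


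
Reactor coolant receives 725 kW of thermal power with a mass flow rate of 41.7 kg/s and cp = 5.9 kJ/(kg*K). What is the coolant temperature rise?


dT = Q / (m_dot * cp)
dT = 725 / (41.7 * 5.9)
dT = 2.9468 C

2.9468


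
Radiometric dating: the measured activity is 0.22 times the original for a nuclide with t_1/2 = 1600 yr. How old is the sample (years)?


lambda = ln(2) / t_half = ln(2) / 1600 = 4.332170e-04 /yr
t = -ln(A/A0) / lambda
t = -ln(0.22) / 4.332170e-04
t = 3495.1 yr

3495.1


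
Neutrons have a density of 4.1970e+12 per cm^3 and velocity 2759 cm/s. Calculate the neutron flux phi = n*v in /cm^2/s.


phi = n * v
phi = 4.1970e+12 * 2759
phi = 1.1580e+16 /cm^2/s

1.1580e+16


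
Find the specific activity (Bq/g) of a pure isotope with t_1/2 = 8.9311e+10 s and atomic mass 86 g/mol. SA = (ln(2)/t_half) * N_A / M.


lambda = ln(2) / t_half = ln(2) / 8.9311e+10 = 7.761050e-12 /s
SA = lambda * N_A / M
SA = 7.761050e-12 * 6.022e23 / 86
SA = 5.4345e+10 Bq/g

5.4345e+10


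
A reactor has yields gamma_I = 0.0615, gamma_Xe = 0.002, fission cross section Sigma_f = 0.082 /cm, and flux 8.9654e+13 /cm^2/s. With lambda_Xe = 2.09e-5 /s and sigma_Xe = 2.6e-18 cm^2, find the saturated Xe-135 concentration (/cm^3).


Xe_eq = (gamma_I + gamma_Xe) * Sigma_f * phi / (lambda_Xe + sigma_Xe * phi)
Numerator = (0.0615 + 0.002) * 0.082 * 8.9654e+13 = 4.668284e+11
Denominator = 2.09e-5 + 2.6e-18 * 8.9654e+13 = 2.540004e-04
Xe_eq = 4.668284e+11 / 2.540004e-04 = 1.8379e+15 /cm^3

1.8379e+15


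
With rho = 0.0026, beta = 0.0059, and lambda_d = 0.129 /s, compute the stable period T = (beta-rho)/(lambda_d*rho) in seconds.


T = (beta - rho) / (lambda_d * rho)
T = (0.0059 - 0.0026) / (0.129 * 0.0026)
T = 9.8390 s

9.8390


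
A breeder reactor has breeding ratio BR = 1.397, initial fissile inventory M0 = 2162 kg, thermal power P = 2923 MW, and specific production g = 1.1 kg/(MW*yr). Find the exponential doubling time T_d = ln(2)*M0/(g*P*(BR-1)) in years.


Breeding gain G = BR - 1 = 1.397 - 1 = 0.397
Fissile production rate = g * P * G = 1.1 * 2923 * 0.397 = 1276.4741 kg/yr
T_d = ln(2) * M0 / (g * P * G)
T_d = ln(2) * 2162 / 1276.4741 = 1.1740 yr

1.1740


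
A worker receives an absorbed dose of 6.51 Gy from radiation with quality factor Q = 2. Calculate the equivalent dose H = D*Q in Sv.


H = D * Q
H = 6.51 * 2
H = 13.020 Sv

13.020


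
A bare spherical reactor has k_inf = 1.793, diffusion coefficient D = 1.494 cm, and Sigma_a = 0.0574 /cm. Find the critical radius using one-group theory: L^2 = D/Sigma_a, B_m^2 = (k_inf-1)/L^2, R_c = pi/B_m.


L^2 = D / Sigma_a = 1.494 / 0.0574 = 26.02787 cm^2
B_m^2 = (k_inf - 1) / L^2 = (1.793 - 1) / 26.02787 = 0.03046734 /cm^2
For a bare sphere: B_g = pi/R, so R_c = pi / sqrt(B_m^2)
R_c = pi / sqrt(0.03046734) = 17.998 cm

17.998


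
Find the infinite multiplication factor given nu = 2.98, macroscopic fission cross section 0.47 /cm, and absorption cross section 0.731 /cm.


k_inf = nu * Sigma_f / Sigma_a
k_inf = 2.98 * 0.47 / 0.731
k_inf = 1.9160

1.9160


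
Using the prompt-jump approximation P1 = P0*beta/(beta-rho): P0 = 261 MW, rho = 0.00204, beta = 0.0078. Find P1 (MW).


P1/P0 = beta / (beta - rho)
P1/P0 = 0.0078 / (0.0078 - 0.00204) = 1.354167
P1 = 261 * 1.354167 = 353.44 MW

353.44


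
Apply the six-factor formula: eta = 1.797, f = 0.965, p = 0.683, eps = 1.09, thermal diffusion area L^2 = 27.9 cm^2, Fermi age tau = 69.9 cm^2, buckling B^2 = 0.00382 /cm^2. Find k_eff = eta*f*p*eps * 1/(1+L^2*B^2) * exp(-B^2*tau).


k_inf = eta*f*p*eps = 1.797*0.965*0.683*1.09 = 1.290989
P_TNL = 1/(1 + L^2*B^2) = 1/(1 + 27.9*0.00382) = 0.9036869
P_FNL = exp(-B^2*tau) = exp(-0.00382*69.9) = 0.7656593
k_eff = k_inf * P_TNL * P_FNL = 1.290989 * 0.9036869 * 0.7656593
k_eff = 0.89326

0.89326


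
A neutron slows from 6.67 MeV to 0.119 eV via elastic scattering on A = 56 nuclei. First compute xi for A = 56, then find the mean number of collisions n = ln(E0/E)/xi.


xi = 1 + (A-1)^2/(2A)*ln((A-1)/(A+1)) = 0.03529286 (for A = 56)
n = ln(E0/E) / xi
n = ln(6.67e6 / 0.119) / 0.03529286
n = ln(5.605042e+07) / 0.03529286 = 505.53

505.53


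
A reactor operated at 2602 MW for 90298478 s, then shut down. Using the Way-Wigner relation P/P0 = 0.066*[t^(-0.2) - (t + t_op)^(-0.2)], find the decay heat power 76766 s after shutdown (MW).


P/P0 = 0.066 * [t^(-0.2) - (t + t_op)^(-0.2)]
P/P0 = 0.066 * [76766^(-0.2) - (76766 + 90298478)^(-0.2)]
P/P0 = 0.066 * [0.1054305 - 0.02563245] = 0.005266671
P = 2602 * 0.005266671 = 13.704 MW

13.704


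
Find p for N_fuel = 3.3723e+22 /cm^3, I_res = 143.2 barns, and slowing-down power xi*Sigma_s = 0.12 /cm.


p = exp(-N * I * 1e-24 / (xi*Sigma_s))
p = exp(-3.3723e+22 * 143.2 * 1e-24 / 0.12)
p = 3.3326e-18

3.3326e-18


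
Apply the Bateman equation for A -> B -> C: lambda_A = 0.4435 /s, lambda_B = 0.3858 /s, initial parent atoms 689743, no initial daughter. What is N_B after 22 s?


N_B(t) = lambda_A * N_A0 / (lambda_B - lambda_A) * [exp(-lambda_A*t) - exp(-lambda_B*t)]
exp(-0.4435*22) = 5.788803e-05; exp(-0.3858*22) = 2.060071e-04
N_B = 0.4435 * 689743 / (0.3858 - 0.4435) * (5.788803e-05 - 2.060071e-04)
N_B = 785.26

785.26


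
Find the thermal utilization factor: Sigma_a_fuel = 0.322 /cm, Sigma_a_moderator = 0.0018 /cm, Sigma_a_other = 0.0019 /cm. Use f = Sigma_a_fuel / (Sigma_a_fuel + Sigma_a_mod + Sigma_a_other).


f = Sigma_a_fuel / (Sigma_a_fuel + Sigma_a_mod + Sigma_a_other)
f = 0.322 / (0.322 + 0.0018 + 0.0019)
f = 0.98864

0.98864


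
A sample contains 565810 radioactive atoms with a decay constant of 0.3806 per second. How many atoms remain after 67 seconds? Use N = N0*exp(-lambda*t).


N = N0 * exp(-lambda * t)
N = 565810 * exp(-0.3806 * 67)
N = 4.7651e-06

4.7651e-06


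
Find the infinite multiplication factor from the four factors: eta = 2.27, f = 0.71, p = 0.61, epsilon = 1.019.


k_inf = eta * f * p * epsilon
k_inf = 2.27 * 0.71 * 0.61 * 1.019
k_inf = 1.0018

1.0018


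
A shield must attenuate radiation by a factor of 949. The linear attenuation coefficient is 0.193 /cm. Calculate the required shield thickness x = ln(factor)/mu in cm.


x = ln(factor) / mu
x = ln(949) / 0.193
x = 35.520 cm

35.520


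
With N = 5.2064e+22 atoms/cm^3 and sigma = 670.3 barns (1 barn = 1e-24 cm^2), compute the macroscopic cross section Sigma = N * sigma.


Sigma = N * sigma_barns * 1e-24
Sigma = 5.2064e+22 * 670.3 * 1e-24
Sigma = 34.898 /cm

34.898


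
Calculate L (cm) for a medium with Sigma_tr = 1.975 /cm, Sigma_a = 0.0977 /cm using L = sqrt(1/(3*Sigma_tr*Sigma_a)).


D = 1 / (3 * Sigma_tr) = 1 / (3 * 1.975) = 0.1687764 cm
L = sqrt(D / Sigma_a)
L = sqrt(0.1687764 / 0.0977)
L = 1.3143 cm

1.3143


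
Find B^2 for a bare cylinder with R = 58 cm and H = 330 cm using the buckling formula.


B^2 = (2.405/R)^2 + (pi/H)^2
B^2 = (2.405/58)^2 + (pi/330)^2
B^2 = 0.0018100 /cm^2

0.0018100


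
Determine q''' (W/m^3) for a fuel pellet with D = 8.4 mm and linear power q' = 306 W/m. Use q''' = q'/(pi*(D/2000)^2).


r = D / 2 / 1000 = 8.4 / 2 / 1000 = 0.0042 m
q''' = q' / (pi * r^2)
q''' = 306 / (pi * 0.0042^2)
q''' = 5.5217e+06 W/m^3

5.5217e+06


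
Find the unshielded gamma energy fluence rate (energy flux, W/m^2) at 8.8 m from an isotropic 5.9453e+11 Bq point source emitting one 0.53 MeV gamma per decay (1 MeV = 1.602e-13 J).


psi = A * E * 1.602e-13 / (4*pi*r^2)
psi = 5.9453e+11 * 0.53 * 1.602e-13 / (4*pi*8.8^2)
psi = 5.1872e-05 W/m^2

5.1872e-05


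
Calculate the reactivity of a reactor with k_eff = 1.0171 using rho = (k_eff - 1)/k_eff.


rho = (k_eff - 1) / k_eff
rho = (1.0171 - 1) / 1.0171
rho = 0.016813

0.016813


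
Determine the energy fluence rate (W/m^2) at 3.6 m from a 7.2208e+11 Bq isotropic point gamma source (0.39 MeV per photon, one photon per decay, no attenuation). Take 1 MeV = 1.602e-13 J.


psi = A * E * 1.602e-13 / (4*pi*r^2)
psi = 7.2208e+11 * 0.39 * 1.602e-13 / (4*pi*3.6^2)
psi = 2.7701e-04 W/m^2

2.7701e-04


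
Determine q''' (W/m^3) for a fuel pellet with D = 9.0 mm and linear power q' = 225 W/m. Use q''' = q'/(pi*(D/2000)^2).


r = D / 2 / 1000 = 9.0 / 2 / 1000 = 0.0045 m
q''' = q' / (pi * r^2)
q''' = 225 / (pi * 0.0045^2)
q''' = 3.5368e+06 W/m^3

3.5368e+06


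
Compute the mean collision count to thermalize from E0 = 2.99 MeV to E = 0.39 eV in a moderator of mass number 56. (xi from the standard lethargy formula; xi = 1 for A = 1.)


xi = 1 + (A-1)^2/(2A)*ln((A-1)/(A+1)) = 0.03529286 (for A = 56)
n = ln(E0/E) / xi
n = ln(2.99e6 / 0.39) / 0.03529286
n = ln(7.666667e+06) / 0.03529286 = 449.17

449.17


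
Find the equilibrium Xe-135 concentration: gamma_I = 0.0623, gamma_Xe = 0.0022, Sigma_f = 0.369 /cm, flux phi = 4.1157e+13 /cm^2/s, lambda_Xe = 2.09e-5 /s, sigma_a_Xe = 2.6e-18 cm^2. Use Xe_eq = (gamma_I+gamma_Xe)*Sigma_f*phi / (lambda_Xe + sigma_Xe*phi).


Xe_eq = (gamma_I + gamma_Xe) * Sigma_f * phi / (lambda_Xe + sigma_Xe * phi)
Numerator = (0.0623 + 0.0022) * 0.369 * 4.1157e+13 = 9.795572e+11
Denominator = 2.09e-5 + 2.6e-18 * 4.1157e+13 = 1.279082e-04
Xe_eq = 9.795572e+11 / 1.279082e-04 = 7.6583e+15 /cm^3

7.6583e+15


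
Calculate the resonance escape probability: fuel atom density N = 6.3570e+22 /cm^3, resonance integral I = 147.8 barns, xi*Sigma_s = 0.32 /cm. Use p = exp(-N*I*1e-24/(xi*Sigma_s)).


p = exp(-N * I * 1e-24 / (xi*Sigma_s))
p = exp(-6.3570e+22 * 147.8 * 1e-24 / 0.32)
p = 1.7722e-13

1.7722e-13


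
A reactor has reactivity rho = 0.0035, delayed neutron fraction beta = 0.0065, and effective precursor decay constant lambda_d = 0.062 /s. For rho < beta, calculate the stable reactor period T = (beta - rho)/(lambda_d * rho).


T = (beta - rho) / (lambda_d * rho)
T = (0.0065 - 0.0035) / (0.062 * 0.0035)
T = 13.825 s

13.825


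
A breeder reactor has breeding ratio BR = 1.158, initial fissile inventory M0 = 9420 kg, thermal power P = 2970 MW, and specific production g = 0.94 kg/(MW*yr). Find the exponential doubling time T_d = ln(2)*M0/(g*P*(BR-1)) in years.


Breeding gain G = BR - 1 = 1.158 - 1 = 0.158
Fissile production rate = g * P * G = 0.94 * 2970 * 0.158 = 441.1044 kg/yr
T_d = ln(2) * M0 / (g * P * G)
T_d = ln(2) * 9420 / 441.1044 = 14.802 yr

14.802


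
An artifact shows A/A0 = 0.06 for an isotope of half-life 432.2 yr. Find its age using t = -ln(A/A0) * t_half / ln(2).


lambda = ln(2) / t_half = ln(2) / 432.2 = 0.001603765 /yr
t = -ln(A/A0) / lambda
t = -ln(0.06) / 0.001603765
t = 1754.3 yr

1754.3


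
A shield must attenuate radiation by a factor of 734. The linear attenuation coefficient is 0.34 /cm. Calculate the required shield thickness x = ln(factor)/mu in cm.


x = ln(factor) / mu
x = ln(734) / 0.34
x = 19.407 cm

19.407


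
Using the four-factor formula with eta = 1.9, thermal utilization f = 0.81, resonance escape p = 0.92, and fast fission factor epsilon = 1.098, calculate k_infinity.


k_inf = eta * f * p * epsilon
k_inf = 1.9 * 0.81 * 0.92 * 1.098
k_inf = 1.5546

1.5546


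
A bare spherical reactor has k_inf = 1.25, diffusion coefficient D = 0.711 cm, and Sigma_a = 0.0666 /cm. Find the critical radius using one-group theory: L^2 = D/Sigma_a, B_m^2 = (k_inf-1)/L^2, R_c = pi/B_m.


L^2 = D / Sigma_a = 0.711 / 0.0666 = 10.67568 cm^2
B_m^2 = (k_inf - 1) / L^2 = (1.25 - 1) / 10.67568 = 0.02341771 /cm^2
For a bare sphere: B_g = pi/R, so R_c = pi / sqrt(B_m^2)
R_c = pi / sqrt(0.02341771) = 20.529 cm

20.529


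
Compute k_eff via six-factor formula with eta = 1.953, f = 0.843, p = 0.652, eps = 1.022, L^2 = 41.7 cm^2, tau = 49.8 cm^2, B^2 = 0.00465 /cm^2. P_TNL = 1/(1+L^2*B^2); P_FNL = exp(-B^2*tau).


k_inf = eta*f*p*eps = 1.953*0.843*0.652*1.022 = 1.097055
P_TNL = 1/(1 + L^2*B^2) = 1/(1 + 41.7*0.00465) = 0.8375876
P_FNL = exp(-B^2*tau) = exp(-0.00465*49.8) = 0.7932872
k_eff = k_inf * P_TNL * P_FNL = 1.097055 * 0.8375876 * 0.7932872
k_eff = 0.72894

0.72894


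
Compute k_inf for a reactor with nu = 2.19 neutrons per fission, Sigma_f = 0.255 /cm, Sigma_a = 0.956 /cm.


k_inf = nu * Sigma_f / Sigma_a
k_inf = 2.19 * 0.255 / 0.956
k_inf = 0.58415

0.58415


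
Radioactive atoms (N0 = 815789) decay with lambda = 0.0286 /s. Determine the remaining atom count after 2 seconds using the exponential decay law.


N = N0 * exp(-lambda * t)
N = 815789 * exp(-0.0286 * 2)
N = 770435

770435


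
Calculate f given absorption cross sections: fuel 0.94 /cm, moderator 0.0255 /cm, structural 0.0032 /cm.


f = Sigma_a_fuel / (Sigma_a_fuel + Sigma_a_mod + Sigma_a_other)
f = 0.94 / (0.94 + 0.0255 + 0.0032)
f = 0.97037

0.97037


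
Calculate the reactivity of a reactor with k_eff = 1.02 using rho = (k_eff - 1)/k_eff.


rho = (k_eff - 1) / k_eff
rho = (1.02 - 1) / 1.02
rho = 0.019608

0.019608


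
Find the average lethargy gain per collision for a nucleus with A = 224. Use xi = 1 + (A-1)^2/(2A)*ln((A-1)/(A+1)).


xi = 1 + (A-1)^2/(2A) * ln((A-1)/(A+1))
xi = 1 + (224-1)^2/(2*224) * ln((224-1)/(224 +1))
xi = 0.0089021

0.0089021


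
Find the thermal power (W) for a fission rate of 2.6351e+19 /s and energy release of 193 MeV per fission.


P = fission_rate * E_MeV * 1.602e-13
P = 2.6351e+19 * 193 * 1.602e-13
P = 8.1474e+08 W

8.1474e+08


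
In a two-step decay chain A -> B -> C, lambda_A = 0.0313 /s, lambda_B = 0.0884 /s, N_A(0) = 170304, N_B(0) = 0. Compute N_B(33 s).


N_B(t) = lambda_A * N_A0 / (lambda_B - lambda_A) * [exp(-lambda_A*t) - exp(-lambda_B*t)]
exp(-0.0313*33) = 0.3559731; exp(-0.0884*33) = 0.05408491
N_B = 0.0313 * 170304 / (0.0884 - 0.0313) * (0.3559731 - 0.05408491)
N_B = 28182

28182


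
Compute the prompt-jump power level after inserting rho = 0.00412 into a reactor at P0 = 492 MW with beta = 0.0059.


P1/P0 = beta / (beta - rho)
P1/P0 = 0.0059 / (0.0059 - 0.00412) = 3.314607
P1 = 492 * 3.314607 = 1630.8 MW

1630.8
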